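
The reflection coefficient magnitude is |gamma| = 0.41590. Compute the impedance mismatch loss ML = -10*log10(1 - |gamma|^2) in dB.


ML = -10 * log10(1 - 0.41590^2) = -10 * log10(0.82702719) = 0.8248 dB

0.8248 dB


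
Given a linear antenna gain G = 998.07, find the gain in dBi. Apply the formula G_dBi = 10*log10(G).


G_dBi = 10 * log10(998.07) = 29.99 dBi

29.99 dBi


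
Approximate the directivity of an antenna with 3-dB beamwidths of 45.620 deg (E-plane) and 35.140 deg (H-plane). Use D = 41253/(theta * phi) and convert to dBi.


D_linear = 41253 / (45.620 * 35.140) = 25.73348
D_dBi = 10 * log10(25.73348) = 14.10 dBi

14.10 dBi


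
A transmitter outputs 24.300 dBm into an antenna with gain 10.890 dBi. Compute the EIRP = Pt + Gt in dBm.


EIRP = Pt + Gt = 24.300 + 10.890 = 35.19 dBm

35.19 dBm


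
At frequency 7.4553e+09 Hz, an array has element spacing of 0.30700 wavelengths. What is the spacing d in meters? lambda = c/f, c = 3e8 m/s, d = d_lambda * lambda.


lambda = c / f = 3.0000e+08 / 7.4553e+09 = 0.04023983 m
d = 0.30700 * 0.04023983 = 0.01235 m

0.01235 m


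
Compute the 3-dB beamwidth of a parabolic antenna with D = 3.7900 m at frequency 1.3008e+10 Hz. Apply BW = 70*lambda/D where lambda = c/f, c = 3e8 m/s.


lambda = c / f = 3.0000e+08 / 1.3008e+10 = 0.02306273 m
BW = 70 * 0.02306273 / 3.7900 = 0.4260 deg

0.4260 deg


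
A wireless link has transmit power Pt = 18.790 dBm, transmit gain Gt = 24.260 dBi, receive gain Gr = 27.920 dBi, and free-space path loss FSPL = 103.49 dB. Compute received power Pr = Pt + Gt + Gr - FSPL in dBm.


Pr = 18.790 + 24.260 + 27.920 - 103.49 = -32.52 dBm

-32.52 dBm


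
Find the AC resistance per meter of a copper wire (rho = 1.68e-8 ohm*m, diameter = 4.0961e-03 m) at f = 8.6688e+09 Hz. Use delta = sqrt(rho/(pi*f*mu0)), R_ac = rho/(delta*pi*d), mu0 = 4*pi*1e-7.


delta = sqrt(1.68e-8 / (pi * 8.6688e+09 * 4*pi*1e-7)) = 7.006406e-07 m
R_ac = 1.68e-8 / (7.006406e-07 * pi * 4.0961e-03) = 1.863 ohm/m

1.863 ohm/m


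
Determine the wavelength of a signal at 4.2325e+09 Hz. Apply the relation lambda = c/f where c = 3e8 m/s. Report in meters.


lambda = c / f = 3.0000e+08 / 4.2325e+09 = 0.07088 m

0.07088 m


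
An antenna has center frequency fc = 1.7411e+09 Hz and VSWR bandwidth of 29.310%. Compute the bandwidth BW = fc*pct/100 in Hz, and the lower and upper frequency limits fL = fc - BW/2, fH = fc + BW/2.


BW = 1.7411e+09 * 29.310/100 = 5.103164e+08 Hz
fL = 1.7411e+09 - 5.103164e+08/2 = 1.486e+09 Hz
fH = 1.7411e+09 + 5.103164e+08/2 = 1.996e+09 Hz

BW=5.103e+08 Hz, fL=1.486e+09 Hz, fH=1.996e+09 Hz


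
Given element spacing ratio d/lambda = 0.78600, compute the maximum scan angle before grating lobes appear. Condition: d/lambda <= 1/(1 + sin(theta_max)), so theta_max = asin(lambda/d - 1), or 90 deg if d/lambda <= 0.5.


lambda/d - 1 = 1/0.78600 - 1 = 0.2722646
theta_max = asin(0.2722646) = 15.80 deg

15.80 deg


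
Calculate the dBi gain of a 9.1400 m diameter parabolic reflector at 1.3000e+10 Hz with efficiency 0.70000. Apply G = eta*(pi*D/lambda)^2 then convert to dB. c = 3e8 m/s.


lambda = c / f = 3.0000e+08 / 1.3000e+10 = 0.02307692 m
G_linear = 0.70000 * (pi * 9.1400 / 0.02307692)^2 = 1.083763e+06
G_dBi = 10 * log10(1.083763e+06) = 60.35 dBi

60.35 dBi


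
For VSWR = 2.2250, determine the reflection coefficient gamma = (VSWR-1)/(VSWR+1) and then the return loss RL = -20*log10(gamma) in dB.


gamma = (2.2250 - 1) / (2.2250 + 1) = 0.3798450
RL = -20 * log10(0.3798450) = 8.408 dB

8.408 dB


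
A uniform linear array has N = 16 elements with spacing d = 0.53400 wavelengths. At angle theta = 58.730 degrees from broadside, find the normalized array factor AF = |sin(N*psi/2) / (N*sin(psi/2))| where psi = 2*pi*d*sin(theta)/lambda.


psi = 2*pi*0.53400*sin(58.730 deg) = 2.867810 rad
AF = |sin(16*2.867810/2) / (16*sin(2.867810/2))| = 0.05137

0.05137


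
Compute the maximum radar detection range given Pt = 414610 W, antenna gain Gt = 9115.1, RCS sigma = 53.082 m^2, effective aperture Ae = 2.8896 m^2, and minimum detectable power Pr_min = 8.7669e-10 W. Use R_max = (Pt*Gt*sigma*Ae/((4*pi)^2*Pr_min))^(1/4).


R^4 = 414610*9115.1*53.082*2.8896 / ((4*pi)^2 * 8.7669e-10) = 4.187168e+18
R_max = 4.187168e+18^0.25 = 45236 m

45236 m


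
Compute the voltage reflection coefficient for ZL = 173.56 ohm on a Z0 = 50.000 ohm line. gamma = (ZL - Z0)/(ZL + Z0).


gamma = (173.56 - 50.000) / (173.56 + 50.000) = 0.5527

0.5527


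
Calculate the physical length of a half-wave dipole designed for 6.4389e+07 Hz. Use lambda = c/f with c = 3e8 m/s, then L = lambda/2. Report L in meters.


lambda = c / f = 3.0000e+08 / 6.4389e+07 = 4.659181 m
L = lambda / 2 = 4.659181 / 2 = 2.330 m

2.330 m


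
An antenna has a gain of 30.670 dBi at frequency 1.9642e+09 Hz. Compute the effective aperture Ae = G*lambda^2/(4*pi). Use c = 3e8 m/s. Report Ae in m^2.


lambda = c / f = 3.0000e+08 / 1.9642e+09 = 0.1527339 m
G_linear = 10^(30.670/10) = 1166.810
Ae = G_linear * lambda^2 / (4*pi) = 1166.810 * 0.1527339^2 / (4*pi) = 2.166 m^2

2.166 m^2


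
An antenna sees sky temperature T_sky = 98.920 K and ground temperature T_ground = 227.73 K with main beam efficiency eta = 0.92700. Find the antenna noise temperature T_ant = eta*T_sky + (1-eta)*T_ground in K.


T_ant = 0.92700 * 98.920 + (1 - 0.92700) * 227.73 = 108.3 K

108.3 K


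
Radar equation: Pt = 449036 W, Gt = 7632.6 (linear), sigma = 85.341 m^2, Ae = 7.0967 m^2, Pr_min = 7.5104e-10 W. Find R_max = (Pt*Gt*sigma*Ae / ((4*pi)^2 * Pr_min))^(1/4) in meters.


R^4 = 449036*7632.6*85.341*7.0967 / ((4*pi)^2 * 7.5104e-10) = 1.750189e+19
R_max = 1.750189e+19^0.25 = 64680 m

64680 m


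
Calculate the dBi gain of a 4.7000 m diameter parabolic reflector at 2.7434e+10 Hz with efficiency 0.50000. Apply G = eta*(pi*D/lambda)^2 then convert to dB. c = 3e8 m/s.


lambda = c / f = 3.0000e+08 / 2.7434e+10 = 0.01093534 m
G_linear = 0.50000 * (pi * 4.7000 / 0.01093534)^2 = 911592.8
G_dBi = 10 * log10(911592.8) = 59.60 dBi

59.60 dBi


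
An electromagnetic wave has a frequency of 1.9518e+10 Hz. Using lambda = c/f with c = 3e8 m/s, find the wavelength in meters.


lambda = c / f = 3.0000e+08 / 1.9518e+10 = 0.01537 m

0.01537 m


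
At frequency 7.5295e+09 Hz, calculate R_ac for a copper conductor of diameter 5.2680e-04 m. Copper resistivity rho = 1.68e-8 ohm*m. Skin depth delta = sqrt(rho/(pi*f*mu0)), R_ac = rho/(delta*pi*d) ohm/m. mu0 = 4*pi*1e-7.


delta = sqrt(1.68e-8 / (pi * 7.5295e+09 * 4*pi*1e-7)) = 7.517816e-07 m
R_ac = 1.68e-8 / (7.517816e-07 * pi * 5.2680e-04) = 13.50 ohm/m

13.50 ohm/m


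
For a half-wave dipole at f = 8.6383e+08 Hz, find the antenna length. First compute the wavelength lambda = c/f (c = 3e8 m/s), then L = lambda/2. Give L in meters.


lambda = c / f = 3.0000e+08 / 8.6383e+08 = 0.3472906 m
L = lambda / 2 = 0.3472906 / 2 = 0.1736 m

0.1736 m


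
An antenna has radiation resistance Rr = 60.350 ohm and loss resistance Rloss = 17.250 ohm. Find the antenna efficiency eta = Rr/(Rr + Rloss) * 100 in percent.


eta = 60.350 / (60.350 + 17.250) * 100 = 77.77%

77.77%


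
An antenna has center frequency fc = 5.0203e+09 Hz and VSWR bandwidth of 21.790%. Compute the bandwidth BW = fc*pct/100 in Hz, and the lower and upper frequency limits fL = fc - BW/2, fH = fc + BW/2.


BW = 5.0203e+09 * 21.790/100 = 1.093923e+09 Hz
fL = 5.0203e+09 - 1.093923e+09/2 = 4.473e+09 Hz
fH = 5.0203e+09 + 1.093923e+09/2 = 5.567e+09 Hz

BW=1.094e+09 Hz, fL=4.473e+09 Hz, fH=5.567e+09 Hz


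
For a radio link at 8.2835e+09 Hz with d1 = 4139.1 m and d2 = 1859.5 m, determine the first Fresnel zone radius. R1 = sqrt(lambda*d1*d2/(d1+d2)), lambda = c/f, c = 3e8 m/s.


lambda = c / f = 3.0000e+08 / 8.2835e+09 = 0.03621658 m
R1 = sqrt(0.03621658 * 4139.1 * 1859.5 / (4139.1 + 1859.5)) = 6.817 m

6.817 m


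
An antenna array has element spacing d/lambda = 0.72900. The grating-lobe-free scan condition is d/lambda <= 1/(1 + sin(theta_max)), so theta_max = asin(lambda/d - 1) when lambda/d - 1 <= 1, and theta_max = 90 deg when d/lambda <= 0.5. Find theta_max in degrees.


lambda/d - 1 = 1/0.72900 - 1 = 0.3717421
theta_max = asin(0.3717421) = 21.82 deg

21.82 deg


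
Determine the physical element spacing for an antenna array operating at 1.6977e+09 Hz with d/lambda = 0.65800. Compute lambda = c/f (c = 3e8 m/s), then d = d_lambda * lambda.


lambda = c / f = 3.0000e+08 / 1.6977e+09 = 0.1767097 m
d = 0.65800 * 0.1767097 = 0.1163 m

0.1163 m


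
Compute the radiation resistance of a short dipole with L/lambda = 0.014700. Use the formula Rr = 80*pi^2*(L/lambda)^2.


Rr = 80 * pi^2 * (0.014700)^2 = 80 * 9.869604 * 2.160900e-04 = 0.1706 ohm

0.1706 ohm


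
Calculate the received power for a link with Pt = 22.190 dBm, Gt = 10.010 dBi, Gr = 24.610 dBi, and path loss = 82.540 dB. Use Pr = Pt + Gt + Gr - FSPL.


Pr = 22.190 + 10.010 + 24.610 - 82.540 = -25.73 dBm

-25.73 dBm


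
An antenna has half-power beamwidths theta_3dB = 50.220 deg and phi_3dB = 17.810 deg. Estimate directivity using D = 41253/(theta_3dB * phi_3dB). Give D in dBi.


D_linear = 41253 / (50.220 * 17.810) = 46.12272
D_dBi = 10 * log10(46.12272) = 16.64 dBi

16.64 dBi


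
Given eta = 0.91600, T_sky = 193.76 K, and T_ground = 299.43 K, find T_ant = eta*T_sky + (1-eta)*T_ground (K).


T_ant = 0.91600 * 193.76 + (1 - 0.91600) * 299.43 = 202.6 K

202.6 K


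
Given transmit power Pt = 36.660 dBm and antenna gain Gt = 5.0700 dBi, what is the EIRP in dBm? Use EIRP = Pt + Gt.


EIRP = Pt + Gt = 36.660 + 5.0700 = 41.73 dBm

41.73 dBm


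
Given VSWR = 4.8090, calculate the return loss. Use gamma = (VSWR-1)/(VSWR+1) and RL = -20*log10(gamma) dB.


gamma = (4.8090 - 1) / (4.8090 + 1) = 0.6557067
RL = -20 * log10(0.6557067) = 3.666 dB

3.666 dB


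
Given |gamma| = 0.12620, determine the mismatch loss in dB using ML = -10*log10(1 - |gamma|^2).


ML = -10 * log10(1 - 0.12620^2) = -10 * log10(0.98407356) = 0.06972 dB

0.06972 dB


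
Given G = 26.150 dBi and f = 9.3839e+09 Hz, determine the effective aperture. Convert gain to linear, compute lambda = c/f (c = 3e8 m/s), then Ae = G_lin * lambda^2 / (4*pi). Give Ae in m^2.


lambda = c / f = 3.0000e+08 / 9.3839e+09 = 0.03196965 m
G_linear = 10^(26.150/10) = 412.0975
Ae = G_linear * lambda^2 / (4*pi) = 412.0975 * 0.03196965^2 / (4*pi) = 0.03352 m^2

0.03352 m^2


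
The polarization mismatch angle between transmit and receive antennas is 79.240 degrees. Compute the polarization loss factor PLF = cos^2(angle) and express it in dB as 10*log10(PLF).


PLF_linear = cos^2(79.240 deg) = 0.03485521
PLF_dB = 10 * log10(0.03485521) = -14.58 dB

-14.58 dB


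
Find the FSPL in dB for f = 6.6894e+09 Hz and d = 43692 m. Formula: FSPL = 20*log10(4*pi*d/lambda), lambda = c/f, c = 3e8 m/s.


lambda = c / f = 3.0000e+08 / 6.6894e+09 = 0.04484707 m
FSPL = 20 * log10(4*pi*43692/0.04484707) = 141.8 dB

141.8 dB


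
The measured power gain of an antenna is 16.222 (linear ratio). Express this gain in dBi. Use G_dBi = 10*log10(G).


G_dBi = 10 * log10(16.222) = 12.10 dBi

12.10 dBi


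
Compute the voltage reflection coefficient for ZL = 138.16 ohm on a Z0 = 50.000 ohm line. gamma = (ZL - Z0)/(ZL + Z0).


gamma = (138.16 - 50.000) / (138.16 + 50.000) = 0.4685

0.4685


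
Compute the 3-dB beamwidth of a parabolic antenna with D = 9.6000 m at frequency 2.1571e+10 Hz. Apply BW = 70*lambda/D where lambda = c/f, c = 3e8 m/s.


lambda = c / f = 3.0000e+08 / 2.1571e+10 = 0.01390756 m
BW = 70 * 0.01390756 / 9.6000 = 0.1014 deg

0.1014 deg


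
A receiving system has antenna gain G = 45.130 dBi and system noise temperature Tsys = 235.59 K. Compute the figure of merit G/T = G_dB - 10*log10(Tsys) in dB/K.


G/T = 45.130 - 10*log10(235.59) = 45.130 - 23.72157 = 21.41 dB/K

21.41 dB/K


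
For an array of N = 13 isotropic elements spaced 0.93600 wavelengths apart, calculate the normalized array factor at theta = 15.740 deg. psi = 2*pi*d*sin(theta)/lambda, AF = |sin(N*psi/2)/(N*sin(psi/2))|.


psi = 2*pi*0.93600*sin(15.740 deg) = 1.595370 rad
AF = |sin(13*1.595370/2) / (13*sin(1.595370/2))| = 0.08711

0.08711


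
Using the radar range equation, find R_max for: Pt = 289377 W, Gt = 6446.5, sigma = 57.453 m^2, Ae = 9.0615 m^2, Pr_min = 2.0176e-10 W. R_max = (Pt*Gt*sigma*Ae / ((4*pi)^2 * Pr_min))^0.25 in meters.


R^4 = 289377*6446.5*57.453*9.0615 / ((4*pi)^2 * 2.0176e-10) = 3.048218e+19
R_max = 3.048218e+19^0.25 = 74304 m

74304 m


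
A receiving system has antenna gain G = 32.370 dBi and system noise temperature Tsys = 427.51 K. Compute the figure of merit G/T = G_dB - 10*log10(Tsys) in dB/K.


G/T = 32.370 - 10*log10(427.51) = 32.370 - 26.30946 = 6.061 dB/K

6.061 dB/K


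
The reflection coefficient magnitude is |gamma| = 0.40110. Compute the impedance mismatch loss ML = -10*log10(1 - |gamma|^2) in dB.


ML = -10 * log10(1 - 0.40110^2) = -10 * log10(0.83911879) = 0.7618 dB

0.7618 dB


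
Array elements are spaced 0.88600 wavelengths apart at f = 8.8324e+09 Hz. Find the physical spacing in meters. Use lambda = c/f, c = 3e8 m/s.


lambda = c / f = 3.0000e+08 / 8.8324e+09 = 0.03396585 m
d = 0.88600 * 0.03396585 = 0.03009 m

0.03009 m


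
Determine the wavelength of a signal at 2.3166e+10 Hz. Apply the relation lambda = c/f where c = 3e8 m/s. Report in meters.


lambda = c / f = 3.0000e+08 / 2.3166e+10 = 0.01295 m

0.01295 m


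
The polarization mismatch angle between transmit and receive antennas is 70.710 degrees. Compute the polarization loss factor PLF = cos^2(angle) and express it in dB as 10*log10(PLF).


PLF_linear = cos^2(70.710 deg) = 0.1091309
PLF_dB = 10 * log10(0.1091309) = -9.621 dB

-9.621 dB


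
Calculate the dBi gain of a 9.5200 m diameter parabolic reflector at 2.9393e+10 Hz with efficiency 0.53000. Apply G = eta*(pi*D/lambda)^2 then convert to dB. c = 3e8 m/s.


lambda = c / f = 3.0000e+08 / 2.9393e+10 = 0.01020651 m
G_linear = 0.53000 * (pi * 9.5200 / 0.01020651)^2 = 4.550876e+06
G_dBi = 10 * log10(4.550876e+06) = 66.58 dBi

66.58 dBi


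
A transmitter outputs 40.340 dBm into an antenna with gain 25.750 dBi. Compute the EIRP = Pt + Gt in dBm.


EIRP = Pt + Gt = 40.340 + 25.750 = 66.09 dBm

66.09 dBm


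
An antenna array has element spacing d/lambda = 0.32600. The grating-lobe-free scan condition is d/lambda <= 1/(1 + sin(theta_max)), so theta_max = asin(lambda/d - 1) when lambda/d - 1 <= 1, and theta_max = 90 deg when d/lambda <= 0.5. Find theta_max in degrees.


lambda/d - 1 = 1/0.32600 - 1 = 2.067485 >= 1
d/lambda <= 0.5, so the array can scan to endfire without grating lobes: theta_max = 90 deg

90 deg


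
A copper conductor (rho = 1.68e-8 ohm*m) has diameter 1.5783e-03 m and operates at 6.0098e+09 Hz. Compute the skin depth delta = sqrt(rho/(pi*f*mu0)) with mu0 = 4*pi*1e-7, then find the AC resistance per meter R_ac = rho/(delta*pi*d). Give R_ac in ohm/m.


delta = sqrt(1.68e-8 / (pi * 6.0098e+09 * 4*pi*1e-7)) = 8.414819e-07 m
R_ac = 1.68e-8 / (8.414819e-07 * pi * 1.5783e-03) = 4.026 ohm/m

4.026 ohm/m


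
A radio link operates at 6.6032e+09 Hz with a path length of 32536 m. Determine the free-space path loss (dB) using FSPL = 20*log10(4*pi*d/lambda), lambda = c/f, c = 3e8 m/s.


lambda = c / f = 3.0000e+08 / 6.6032e+09 = 0.04543252 m
FSPL = 20 * log10(4*pi*32536/0.04543252) = 139.1 dB

139.1 dB


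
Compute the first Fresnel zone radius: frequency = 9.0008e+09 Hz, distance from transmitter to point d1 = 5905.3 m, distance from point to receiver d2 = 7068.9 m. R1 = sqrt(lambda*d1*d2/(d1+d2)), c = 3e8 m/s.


lambda = c / f = 3.0000e+08 / 9.0008e+09 = 0.03333037 m
R1 = sqrt(0.03333037 * 5905.3 * 7068.9 / (5905.3 + 7068.9)) = 10.36 m

10.36 m


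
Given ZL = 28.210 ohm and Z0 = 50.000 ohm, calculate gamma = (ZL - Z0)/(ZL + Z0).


gamma = (28.210 - 50.000) / (28.210 + 50.000) = -0.2786

-0.2786


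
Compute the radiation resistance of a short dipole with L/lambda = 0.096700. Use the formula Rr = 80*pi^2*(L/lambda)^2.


Rr = 80 * pi^2 * (0.096700)^2 = 80 * 9.869604 * 9.350890e-03 = 7.383 ohm

7.383 ohm


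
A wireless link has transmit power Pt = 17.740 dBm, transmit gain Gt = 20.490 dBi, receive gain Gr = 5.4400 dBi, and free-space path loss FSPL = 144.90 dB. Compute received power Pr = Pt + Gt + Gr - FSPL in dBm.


Pr = 17.740 + 20.490 + 5.4400 - 144.90 = -101.23 dBm

-101.23 dBm


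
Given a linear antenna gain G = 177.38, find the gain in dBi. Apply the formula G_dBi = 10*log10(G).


G_dBi = 10 * log10(177.38) = 22.49 dBi

22.49 dBi


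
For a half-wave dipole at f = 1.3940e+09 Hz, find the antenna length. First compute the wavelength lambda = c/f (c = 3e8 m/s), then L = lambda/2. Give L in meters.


lambda = c / f = 3.0000e+08 / 1.3940e+09 = 0.2152080 m
L = lambda / 2 = 0.2152080 / 2 = 0.1076 m

0.1076 m


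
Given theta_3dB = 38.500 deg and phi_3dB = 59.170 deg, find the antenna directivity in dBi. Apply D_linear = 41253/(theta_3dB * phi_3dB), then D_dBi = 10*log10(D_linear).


D_linear = 41253 / (38.500 * 59.170) = 18.10895
D_dBi = 10 * log10(18.10895) = 12.58 dBi

12.58 dBi


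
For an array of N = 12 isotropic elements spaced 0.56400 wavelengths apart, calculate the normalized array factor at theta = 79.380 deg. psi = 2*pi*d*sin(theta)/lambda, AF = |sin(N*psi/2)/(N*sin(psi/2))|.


psi = 2*pi*0.56400*sin(79.380 deg) = 3.483016 rad
AF = |sin(12*3.483016/2) / (12*sin(3.483016/2))| = 0.07509

0.07509


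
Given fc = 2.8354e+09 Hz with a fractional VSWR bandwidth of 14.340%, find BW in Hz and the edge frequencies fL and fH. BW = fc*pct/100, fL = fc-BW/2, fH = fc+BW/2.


BW = 2.8354e+09 * 14.340/100 = 4.065964e+08 Hz
fL = 2.8354e+09 - 4.065964e+08/2 = 2.632e+09 Hz
fH = 2.8354e+09 + 4.065964e+08/2 = 3.039e+09 Hz

BW=4.066e+08 Hz, fL=2.632e+09 Hz, fH=3.039e+09 Hz


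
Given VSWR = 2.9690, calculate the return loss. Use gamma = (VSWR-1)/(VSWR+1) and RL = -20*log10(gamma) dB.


gamma = (2.9690 - 1) / (2.9690 + 1) = 0.4960947
RL = -20 * log10(0.4960947) = 6.089 dB

6.089 dB


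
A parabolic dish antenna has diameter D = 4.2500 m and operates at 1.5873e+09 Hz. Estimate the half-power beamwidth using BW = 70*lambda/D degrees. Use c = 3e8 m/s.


lambda = c / f = 3.0000e+08 / 1.5873e+09 = 0.1890002 m
BW = 70 * 0.1890002 / 4.2500 = 3.113 deg

3.113 deg


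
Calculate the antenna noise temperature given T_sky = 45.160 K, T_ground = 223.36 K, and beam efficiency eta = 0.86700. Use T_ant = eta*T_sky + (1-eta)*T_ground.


T_ant = 0.86700 * 45.160 + (1 - 0.86700) * 223.36 = 68.86 K

68.86 K


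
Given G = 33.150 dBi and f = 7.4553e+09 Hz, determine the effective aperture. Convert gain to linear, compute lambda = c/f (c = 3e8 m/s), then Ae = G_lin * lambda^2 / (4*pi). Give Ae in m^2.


lambda = c / f = 3.0000e+08 / 7.4553e+09 = 0.04023983 m
G_linear = 10^(33.150/10) = 2065.380
Ae = G_linear * lambda^2 / (4*pi) = 2065.380 * 0.04023983^2 / (4*pi) = 0.2661 m^2

0.2661 m^2


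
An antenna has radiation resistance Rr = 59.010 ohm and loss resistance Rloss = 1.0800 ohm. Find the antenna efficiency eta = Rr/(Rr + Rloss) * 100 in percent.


eta = 59.010 / (59.010 + 1.0800) * 100 = 98.20%

98.20%


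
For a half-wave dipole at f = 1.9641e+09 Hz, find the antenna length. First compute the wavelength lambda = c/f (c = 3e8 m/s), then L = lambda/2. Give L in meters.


lambda = c / f = 3.0000e+08 / 1.9641e+09 = 0.1527417 m
L = lambda / 2 = 0.1527417 / 2 = 0.07637 m

0.07637 m


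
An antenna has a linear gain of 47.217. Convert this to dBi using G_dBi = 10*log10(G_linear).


G_dBi = 10 * log10(47.217) = 16.74 dBi

16.74 dBi


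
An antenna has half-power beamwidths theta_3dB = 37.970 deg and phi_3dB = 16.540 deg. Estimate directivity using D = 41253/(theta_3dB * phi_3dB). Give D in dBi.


D_linear = 41253 / (37.970 * 16.540) = 65.68700
D_dBi = 10 * log10(65.68700) = 18.17 dBi

18.17 dBi


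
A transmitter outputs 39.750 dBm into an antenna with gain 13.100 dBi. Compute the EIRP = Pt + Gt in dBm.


EIRP = Pt + Gt = 39.750 + 13.100 = 52.85 dBm

52.85 dBm


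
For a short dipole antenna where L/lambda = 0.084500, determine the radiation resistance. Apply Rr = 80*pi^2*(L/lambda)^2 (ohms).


Rr = 80 * pi^2 * (0.084500)^2 = 80 * 9.869604 * 7.140250e-03 = 5.638 ohm

5.638 ohm


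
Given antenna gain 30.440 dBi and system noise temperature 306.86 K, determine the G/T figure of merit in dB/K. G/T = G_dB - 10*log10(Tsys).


G/T = 30.440 - 10*log10(306.86) = 30.440 - 24.86940 = 5.571 dB/K

5.571 dB/K


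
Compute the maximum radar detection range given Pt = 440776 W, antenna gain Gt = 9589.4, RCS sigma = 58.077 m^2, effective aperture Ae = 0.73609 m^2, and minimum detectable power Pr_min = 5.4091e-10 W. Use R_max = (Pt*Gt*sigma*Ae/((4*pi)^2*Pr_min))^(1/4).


R^4 = 440776*9589.4*58.077*0.73609 / ((4*pi)^2 * 5.4091e-10) = 2.115435e+18
R_max = 2.115435e+18^0.25 = 38137 m

38137 m


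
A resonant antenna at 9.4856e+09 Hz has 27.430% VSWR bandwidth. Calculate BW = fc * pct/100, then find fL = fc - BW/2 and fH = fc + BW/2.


BW = 9.4856e+09 * 27.430/100 = 2.601900e+09 Hz
fL = 9.4856e+09 - 2.601900e+09/2 = 8.185e+09 Hz
fH = 9.4856e+09 + 2.601900e+09/2 = 1.079e+10 Hz

BW=2.602e+09 Hz, fL=8.185e+09 Hz, fH=1.079e+10 Hz


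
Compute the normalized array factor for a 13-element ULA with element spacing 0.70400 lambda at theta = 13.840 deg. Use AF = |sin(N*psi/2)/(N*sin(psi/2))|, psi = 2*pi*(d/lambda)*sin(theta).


psi = 2*pi*0.70400*sin(13.840 deg) = 1.058119 rad
AF = |sin(13*1.058119/2) / (13*sin(1.058119/2))| = 0.08537

0.08537


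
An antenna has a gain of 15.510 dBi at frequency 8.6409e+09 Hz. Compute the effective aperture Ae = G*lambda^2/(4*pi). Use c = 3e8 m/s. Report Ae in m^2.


lambda = c / f = 3.0000e+08 / 8.6409e+09 = 0.03471861 m
G_linear = 10^(15.510/10) = 35.56313
Ae = G_linear * lambda^2 / (4*pi) = 35.56313 * 0.03471861^2 / (4*pi) = 3.411e-03 m^2

3.411e-03 m^2


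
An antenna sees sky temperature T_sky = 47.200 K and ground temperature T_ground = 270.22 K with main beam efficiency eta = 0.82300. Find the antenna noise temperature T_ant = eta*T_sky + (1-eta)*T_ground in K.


T_ant = 0.82300 * 47.200 + (1 - 0.82300) * 270.22 = 86.67 K

86.67 K


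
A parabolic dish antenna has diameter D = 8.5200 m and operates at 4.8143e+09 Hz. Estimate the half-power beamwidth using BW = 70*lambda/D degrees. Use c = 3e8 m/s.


lambda = c / f = 3.0000e+08 / 4.8143e+09 = 0.06231436 m
BW = 70 * 0.06231436 / 8.5200 = 0.5120 deg

0.5120 deg


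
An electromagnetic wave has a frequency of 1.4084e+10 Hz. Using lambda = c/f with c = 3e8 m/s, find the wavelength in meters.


lambda = c / f = 3.0000e+08 / 1.4084e+10 = 0.02130 m

0.02130 m


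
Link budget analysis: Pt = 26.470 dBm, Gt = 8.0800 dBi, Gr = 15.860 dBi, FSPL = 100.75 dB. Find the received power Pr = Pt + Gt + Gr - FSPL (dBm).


Pr = 26.470 + 8.0800 + 15.860 - 100.75 = -50.34 dBm

-50.34 dBm


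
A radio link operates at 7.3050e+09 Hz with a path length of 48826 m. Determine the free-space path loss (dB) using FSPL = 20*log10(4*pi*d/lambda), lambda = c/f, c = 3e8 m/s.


lambda = c / f = 3.0000e+08 / 7.3050e+09 = 0.04106776 m
FSPL = 20 * log10(4*pi*48826/0.04106776) = 143.5 dB

143.5 dB


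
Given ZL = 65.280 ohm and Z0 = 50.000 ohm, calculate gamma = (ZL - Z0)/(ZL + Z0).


gamma = (65.280 - 50.000) / (65.280 + 50.000) = 0.1325

0.1325


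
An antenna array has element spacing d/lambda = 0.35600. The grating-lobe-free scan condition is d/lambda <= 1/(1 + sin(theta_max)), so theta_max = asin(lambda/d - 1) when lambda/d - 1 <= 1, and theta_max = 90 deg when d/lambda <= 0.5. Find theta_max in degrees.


lambda/d - 1 = 1/0.35600 - 1 = 1.808989 >= 1
d/lambda <= 0.5, so the array can scan to endfire without grating lobes: theta_max = 90 deg

90 deg


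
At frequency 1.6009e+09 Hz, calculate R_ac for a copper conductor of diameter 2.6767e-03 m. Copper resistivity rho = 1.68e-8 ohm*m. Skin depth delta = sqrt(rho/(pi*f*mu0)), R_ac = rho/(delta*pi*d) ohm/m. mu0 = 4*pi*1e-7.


delta = sqrt(1.68e-8 / (pi * 1.6009e+09 * 4*pi*1e-7)) = 1.630394e-06 m
R_ac = 1.68e-8 / (1.630394e-06 * pi * 2.6767e-03) = 1.225 ohm/m

1.225 ohm/m


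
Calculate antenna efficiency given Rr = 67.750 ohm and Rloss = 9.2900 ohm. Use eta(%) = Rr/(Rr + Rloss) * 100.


eta = 67.750 / (67.750 + 9.2900) * 100 = 87.94%

87.94%


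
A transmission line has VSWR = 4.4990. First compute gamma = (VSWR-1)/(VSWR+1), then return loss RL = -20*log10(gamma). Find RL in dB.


gamma = (4.4990 - 1) / (4.4990 + 1) = 0.6362975
RL = -20 * log10(0.6362975) = 3.927 dB

3.927 dB


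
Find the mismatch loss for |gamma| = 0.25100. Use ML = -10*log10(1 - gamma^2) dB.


ML = -10 * log10(1 - 0.25100^2) = -10 * log10(0.936999) = 0.2826 dB

0.2826 dB


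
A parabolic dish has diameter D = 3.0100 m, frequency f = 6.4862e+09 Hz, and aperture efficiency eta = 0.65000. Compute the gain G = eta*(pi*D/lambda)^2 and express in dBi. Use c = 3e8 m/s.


lambda = c / f = 3.0000e+08 / 6.4862e+09 = 0.04625204 m
G_linear = 0.65000 * (pi * 3.0100 / 0.04625204)^2 = 27169.67
G_dBi = 10 * log10(27169.67) = 44.34 dBi

44.34 dBi


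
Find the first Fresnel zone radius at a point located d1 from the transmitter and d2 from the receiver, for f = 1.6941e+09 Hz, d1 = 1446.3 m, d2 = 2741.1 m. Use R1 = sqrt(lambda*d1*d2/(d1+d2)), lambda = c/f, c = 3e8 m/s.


lambda = c / f = 3.0000e+08 / 1.6941e+09 = 0.1770852 m
R1 = sqrt(0.1770852 * 1446.3 * 2741.1 / (1446.3 + 2741.1)) = 12.95 m

12.95 m


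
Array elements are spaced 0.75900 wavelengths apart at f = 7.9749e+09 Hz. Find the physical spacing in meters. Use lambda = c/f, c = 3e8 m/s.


lambda = c / f = 3.0000e+08 / 7.9749e+09 = 0.03761803 m
d = 0.75900 * 0.03761803 = 0.02855 m

0.02855 m


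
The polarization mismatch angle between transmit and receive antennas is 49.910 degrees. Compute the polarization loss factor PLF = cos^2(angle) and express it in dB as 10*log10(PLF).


PLF_linear = cos^2(49.910 deg) = 0.4147233
PLF_dB = 10 * log10(0.4147233) = -3.822 dB

-3.822 dB


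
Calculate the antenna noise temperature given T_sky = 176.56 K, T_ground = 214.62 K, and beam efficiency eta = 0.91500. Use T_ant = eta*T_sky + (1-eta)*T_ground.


T_ant = 0.91500 * 176.56 + (1 - 0.91500) * 214.62 = 179.8 K

179.8 K


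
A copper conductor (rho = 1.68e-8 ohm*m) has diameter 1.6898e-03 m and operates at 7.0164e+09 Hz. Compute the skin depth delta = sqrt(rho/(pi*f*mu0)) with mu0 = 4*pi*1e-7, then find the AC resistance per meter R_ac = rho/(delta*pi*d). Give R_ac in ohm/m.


delta = sqrt(1.68e-8 / (pi * 7.0164e+09 * 4*pi*1e-7)) = 7.787850e-07 m
R_ac = 1.68e-8 / (7.787850e-07 * pi * 1.6898e-03) = 4.064 ohm/m

4.064 ohm/m


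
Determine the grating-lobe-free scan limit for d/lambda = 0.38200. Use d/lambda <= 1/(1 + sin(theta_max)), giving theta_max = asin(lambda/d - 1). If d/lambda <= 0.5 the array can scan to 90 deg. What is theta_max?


lambda/d - 1 = 1/0.38200 - 1 = 1.617801 >= 1
d/lambda <= 0.5, so the array can scan to endfire without grating lobes: theta_max = 90 deg

90 deg


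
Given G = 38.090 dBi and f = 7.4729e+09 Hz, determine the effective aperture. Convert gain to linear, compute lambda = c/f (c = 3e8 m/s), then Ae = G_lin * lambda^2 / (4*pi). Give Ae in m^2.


lambda = c / f = 3.0000e+08 / 7.4729e+09 = 0.04014506 m
G_linear = 10^(38.090/10) = 6441.693
Ae = G_linear * lambda^2 / (4*pi) = 6441.693 * 0.04014506^2 / (4*pi) = 0.8261 m^2

0.8261 m^2


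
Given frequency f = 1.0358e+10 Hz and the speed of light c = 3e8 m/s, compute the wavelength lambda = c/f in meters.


lambda = c / f = 3.0000e+08 / 1.0358e+10 = 0.02896 m

0.02896 m


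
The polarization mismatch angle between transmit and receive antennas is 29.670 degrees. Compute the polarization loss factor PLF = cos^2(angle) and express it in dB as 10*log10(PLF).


PLF_linear = cos^2(29.670 deg) = 0.7549713
PLF_dB = 10 * log10(0.7549713) = -1.221 dB

-1.221 dB


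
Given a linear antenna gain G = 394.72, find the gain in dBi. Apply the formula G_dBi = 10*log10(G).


G_dBi = 10 * log10(394.72) = 25.96 dBi

25.96 dBi


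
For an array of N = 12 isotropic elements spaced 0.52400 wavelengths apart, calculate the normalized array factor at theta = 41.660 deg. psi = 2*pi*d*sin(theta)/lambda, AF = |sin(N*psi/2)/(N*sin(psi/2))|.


psi = 2*pi*0.52400*sin(41.660 deg) = 2.188480 rad
AF = |sin(12*2.188480/2) / (12*sin(2.188480/2))| = 0.05017

0.05017


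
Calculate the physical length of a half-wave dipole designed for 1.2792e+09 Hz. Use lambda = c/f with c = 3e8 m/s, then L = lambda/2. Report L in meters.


lambda = c / f = 3.0000e+08 / 1.2792e+09 = 0.2345216 m
L = lambda / 2 = 0.2345216 / 2 = 0.1173 m

0.1173 m


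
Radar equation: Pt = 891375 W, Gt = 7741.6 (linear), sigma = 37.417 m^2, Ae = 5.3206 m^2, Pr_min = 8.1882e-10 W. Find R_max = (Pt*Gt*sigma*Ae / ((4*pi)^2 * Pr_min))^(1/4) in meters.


R^4 = 891375*7741.6*37.417*5.3206 / ((4*pi)^2 * 8.1882e-10) = 1.062460e+19
R_max = 1.062460e+19^0.25 = 57092 m

57092 m


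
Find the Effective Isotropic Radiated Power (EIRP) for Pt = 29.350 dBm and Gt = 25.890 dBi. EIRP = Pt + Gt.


EIRP = Pt + Gt = 29.350 + 25.890 = 55.24 dBm

55.24 dBm


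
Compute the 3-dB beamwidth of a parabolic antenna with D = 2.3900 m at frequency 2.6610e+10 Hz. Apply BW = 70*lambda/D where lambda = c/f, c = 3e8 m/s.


lambda = c / f = 3.0000e+08 / 2.6610e+10 = 0.01127396 m
BW = 70 * 0.01127396 / 2.3900 = 0.3302 deg

0.3302 deg


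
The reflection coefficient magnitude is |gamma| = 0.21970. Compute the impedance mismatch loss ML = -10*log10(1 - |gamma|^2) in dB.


ML = -10 * log10(1 - 0.21970^2) = -10 * log10(0.95173191) = 0.2149 dB

0.2149 dB


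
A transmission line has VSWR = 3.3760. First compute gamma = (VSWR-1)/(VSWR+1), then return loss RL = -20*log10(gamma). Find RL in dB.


gamma = (3.3760 - 1) / (3.3760 + 1) = 0.5429616
RL = -20 * log10(0.5429616) = 5.305 dB

5.305 dB


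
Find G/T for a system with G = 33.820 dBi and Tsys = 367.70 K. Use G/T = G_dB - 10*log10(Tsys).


G/T = 33.820 - 10*log10(367.70) = 33.820 - 25.65494 = 8.165 dB/K

8.165 dB/K


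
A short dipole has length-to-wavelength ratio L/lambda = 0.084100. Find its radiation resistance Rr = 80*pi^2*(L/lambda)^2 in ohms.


Rr = 80 * pi^2 * (0.084100)^2 = 80 * 9.869604 * 7.072810e-03 = 5.584 ohm

5.584 ohm


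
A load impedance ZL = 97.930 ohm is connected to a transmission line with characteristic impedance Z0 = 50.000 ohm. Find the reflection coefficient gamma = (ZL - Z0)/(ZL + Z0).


gamma = (97.930 - 50.000) / (97.930 + 50.000) = 0.3240

0.3240


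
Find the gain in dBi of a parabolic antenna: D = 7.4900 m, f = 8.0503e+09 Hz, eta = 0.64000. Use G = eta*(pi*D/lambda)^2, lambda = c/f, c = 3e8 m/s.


lambda = c / f = 3.0000e+08 / 8.0503e+09 = 0.03726569 m
G_linear = 0.64000 * (pi * 7.4900 / 0.03726569)^2 = 255167.3
G_dBi = 10 * log10(255167.3) = 54.07 dBi

54.07 dBi


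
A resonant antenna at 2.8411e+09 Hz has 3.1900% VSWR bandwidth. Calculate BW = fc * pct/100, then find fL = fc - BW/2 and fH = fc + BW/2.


BW = 2.8411e+09 * 3.1900/100 = 9.063109e+07 Hz
fL = 2.8411e+09 - 9.063109e+07/2 = 2.796e+09 Hz
fH = 2.8411e+09 + 9.063109e+07/2 = 2.886e+09 Hz

BW=9.063e+07 Hz, fL=2.796e+09 Hz, fH=2.886e+09 Hz


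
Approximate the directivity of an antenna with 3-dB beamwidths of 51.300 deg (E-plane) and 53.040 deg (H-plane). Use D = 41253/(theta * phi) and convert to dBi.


D_linear = 41253 / (51.300 * 53.040) = 15.16124
D_dBi = 10 * log10(15.16124) = 11.81 dBi

11.81 dBi


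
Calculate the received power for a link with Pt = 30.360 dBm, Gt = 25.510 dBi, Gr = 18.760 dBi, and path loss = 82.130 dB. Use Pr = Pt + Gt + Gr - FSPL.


Pr = 30.360 + 25.510 + 18.760 - 82.130 = -7.50 dBm

-7.50 dBm


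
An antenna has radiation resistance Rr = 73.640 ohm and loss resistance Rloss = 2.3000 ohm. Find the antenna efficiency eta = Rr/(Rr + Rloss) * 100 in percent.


eta = 73.640 / (73.640 + 2.3000) * 100 = 96.97%

96.97%


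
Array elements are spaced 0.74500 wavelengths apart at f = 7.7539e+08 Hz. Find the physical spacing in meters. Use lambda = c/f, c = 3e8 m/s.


lambda = c / f = 3.0000e+08 / 7.7539e+08 = 0.3869021 m
d = 0.74500 * 0.3869021 = 0.2882 m

0.2882 m


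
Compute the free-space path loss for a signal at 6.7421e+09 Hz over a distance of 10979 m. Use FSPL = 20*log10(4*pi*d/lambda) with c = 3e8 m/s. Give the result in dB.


lambda = c / f = 3.0000e+08 / 6.7421e+09 = 0.04449652 m
FSPL = 20 * log10(4*pi*10979/0.04449652) = 129.8 dB

129.8 dB


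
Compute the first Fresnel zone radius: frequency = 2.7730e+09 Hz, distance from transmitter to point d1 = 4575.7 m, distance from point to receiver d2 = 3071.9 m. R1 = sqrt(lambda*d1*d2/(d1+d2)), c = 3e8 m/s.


lambda = c / f = 3.0000e+08 / 2.7730e+09 = 0.1081861 m
R1 = sqrt(0.1081861 * 4575.7 * 3071.9 / (4575.7 + 3071.9)) = 14.10 m

14.10 m


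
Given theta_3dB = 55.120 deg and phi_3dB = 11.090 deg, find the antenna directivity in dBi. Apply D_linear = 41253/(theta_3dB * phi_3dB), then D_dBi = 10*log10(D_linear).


D_linear = 41253 / (55.120 * 11.090) = 67.48617
D_dBi = 10 * log10(67.48617) = 18.29 dBi

18.29 dBi


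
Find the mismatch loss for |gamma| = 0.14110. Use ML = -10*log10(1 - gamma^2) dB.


ML = -10 * log10(1 - 0.14110^2) = -10 * log10(0.98009079) = 0.08734 dB

0.08734 dB


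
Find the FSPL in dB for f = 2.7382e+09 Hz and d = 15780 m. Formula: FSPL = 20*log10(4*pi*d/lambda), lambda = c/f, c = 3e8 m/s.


lambda = c / f = 3.0000e+08 / 2.7382e+09 = 0.1095610 m
FSPL = 20 * log10(4*pi*15780/0.1095610) = 125.2 dB

125.2 dB


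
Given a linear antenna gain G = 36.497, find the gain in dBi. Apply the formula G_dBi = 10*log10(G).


G_dBi = 10 * log10(36.497) = 15.62 dBi

15.62 dBi


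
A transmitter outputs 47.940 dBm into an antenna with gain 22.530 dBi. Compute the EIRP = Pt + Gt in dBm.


EIRP = Pt + Gt = 47.940 + 22.530 = 70.47 dBm

70.47 dBm


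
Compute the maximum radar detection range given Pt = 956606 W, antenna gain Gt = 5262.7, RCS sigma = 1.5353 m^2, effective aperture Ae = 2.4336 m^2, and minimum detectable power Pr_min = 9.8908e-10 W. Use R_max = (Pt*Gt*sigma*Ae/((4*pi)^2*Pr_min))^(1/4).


R^4 = 956606*5262.7*1.5353*2.4336 / ((4*pi)^2 * 9.8908e-10) = 1.204295e+17
R_max = 1.204295e+17^0.25 = 18629 m

18629 m


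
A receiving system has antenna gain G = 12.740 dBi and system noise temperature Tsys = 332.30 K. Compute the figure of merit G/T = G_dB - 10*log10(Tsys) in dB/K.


G/T = 12.740 - 10*log10(332.30) = 12.740 - 25.21530 = -12.48 dB/K

-12.48 dB/K


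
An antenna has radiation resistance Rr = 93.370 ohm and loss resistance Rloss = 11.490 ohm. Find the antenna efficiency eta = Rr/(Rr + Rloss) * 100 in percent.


eta = 93.370 / (93.370 + 11.490) * 100 = 89.04%

89.04%


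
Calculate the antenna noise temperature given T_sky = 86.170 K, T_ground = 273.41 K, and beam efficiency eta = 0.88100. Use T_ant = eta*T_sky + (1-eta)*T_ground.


T_ant = 0.88100 * 86.170 + (1 - 0.88100) * 273.41 = 108.5 K

108.5 K


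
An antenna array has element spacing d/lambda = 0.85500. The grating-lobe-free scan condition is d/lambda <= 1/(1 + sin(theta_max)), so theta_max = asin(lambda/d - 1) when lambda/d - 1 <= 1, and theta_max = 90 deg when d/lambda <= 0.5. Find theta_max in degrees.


lambda/d - 1 = 1/0.85500 - 1 = 0.1695906
theta_max = asin(0.1695906) = 9.764 deg

9.764 deg


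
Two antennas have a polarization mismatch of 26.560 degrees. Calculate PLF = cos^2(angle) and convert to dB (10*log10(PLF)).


PLF_linear = cos^2(26.560 deg) = 0.8000705
PLF_dB = 10 * log10(0.8000705) = -0.9687 dB

-0.9687 dB


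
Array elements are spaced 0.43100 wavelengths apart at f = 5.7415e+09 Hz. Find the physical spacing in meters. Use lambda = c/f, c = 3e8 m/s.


lambda = c / f = 3.0000e+08 / 5.7415e+09 = 0.05225115 m
d = 0.43100 * 0.05225115 = 0.02252 m

0.02252 m


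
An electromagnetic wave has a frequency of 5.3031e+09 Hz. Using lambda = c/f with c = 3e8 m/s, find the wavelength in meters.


lambda = c / f = 3.0000e+08 / 5.3031e+09 = 0.05657 m

0.05657 m


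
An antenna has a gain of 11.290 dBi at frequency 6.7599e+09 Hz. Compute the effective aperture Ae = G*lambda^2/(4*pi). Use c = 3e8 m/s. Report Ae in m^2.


lambda = c / f = 3.0000e+08 / 6.7599e+09 = 0.04437935 m
G_linear = 10^(11.290/10) = 13.45860
Ae = G_linear * lambda^2 / (4*pi) = 13.45860 * 0.04437935^2 / (4*pi) = 2.109e-03 m^2

2.109e-03 m^2


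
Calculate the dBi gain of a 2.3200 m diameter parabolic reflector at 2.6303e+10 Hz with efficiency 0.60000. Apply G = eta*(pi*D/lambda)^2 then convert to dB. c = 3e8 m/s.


lambda = c / f = 3.0000e+08 / 2.6303e+10 = 0.01140554 m
G_linear = 0.60000 * (pi * 2.3200 / 0.01140554)^2 = 245016.5
G_dBi = 10 * log10(245016.5) = 53.89 dBi

53.89 dBi


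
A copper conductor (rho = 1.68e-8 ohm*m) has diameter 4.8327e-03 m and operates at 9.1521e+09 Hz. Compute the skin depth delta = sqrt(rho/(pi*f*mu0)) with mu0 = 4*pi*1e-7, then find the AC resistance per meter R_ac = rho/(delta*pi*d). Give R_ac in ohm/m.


delta = sqrt(1.68e-8 / (pi * 9.1521e+09 * 4*pi*1e-7)) = 6.818901e-07 m
R_ac = 1.68e-8 / (6.818901e-07 * pi * 4.8327e-03) = 1.623 ohm/m

1.623 ohm/m


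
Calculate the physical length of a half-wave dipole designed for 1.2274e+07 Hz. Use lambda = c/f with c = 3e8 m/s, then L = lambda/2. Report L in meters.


lambda = c / f = 3.0000e+08 / 1.2274e+07 = 24.44191 m
L = lambda / 2 = 24.44191 / 2 = 12.22 m

12.22 m


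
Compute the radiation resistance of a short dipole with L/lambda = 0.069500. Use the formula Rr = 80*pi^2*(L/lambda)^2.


Rr = 80 * pi^2 * (0.069500)^2 = 80 * 9.869604 * 4.830250e-03 = 3.814 ohm

3.814 ohm


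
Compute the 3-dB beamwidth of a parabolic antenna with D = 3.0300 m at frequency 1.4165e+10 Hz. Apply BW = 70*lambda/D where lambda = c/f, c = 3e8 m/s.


lambda = c / f = 3.0000e+08 / 1.4165e+10 = 0.02117896 m
BW = 70 * 0.02117896 / 3.0300 = 0.4893 deg

0.4893 deg


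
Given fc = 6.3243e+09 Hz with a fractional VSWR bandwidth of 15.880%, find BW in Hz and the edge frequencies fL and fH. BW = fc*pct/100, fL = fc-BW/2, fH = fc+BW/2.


BW = 6.3243e+09 * 15.880/100 = 1.004299e+09 Hz
fL = 6.3243e+09 - 1.004299e+09/2 = 5.822e+09 Hz
fH = 6.3243e+09 + 1.004299e+09/2 = 6.826e+09 Hz

BW=1.004e+09 Hz, fL=5.822e+09 Hz, fH=6.826e+09 Hz


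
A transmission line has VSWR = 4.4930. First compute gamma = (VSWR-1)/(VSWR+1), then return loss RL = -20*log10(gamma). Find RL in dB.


gamma = (4.4930 - 1) / (4.4930 + 1) = 0.6359002
RL = -20 * log10(0.6359002) = 3.932 dB

3.932 dB


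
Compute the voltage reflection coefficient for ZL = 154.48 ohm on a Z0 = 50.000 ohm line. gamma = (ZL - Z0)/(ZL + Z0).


gamma = (154.48 - 50.000) / (154.48 + 50.000) = 0.5110

0.5110


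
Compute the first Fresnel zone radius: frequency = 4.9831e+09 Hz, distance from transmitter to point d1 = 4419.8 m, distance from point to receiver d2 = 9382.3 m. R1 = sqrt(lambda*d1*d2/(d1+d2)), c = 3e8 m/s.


lambda = c / f = 3.0000e+08 / 4.9831e+09 = 0.06020349 m
R1 = sqrt(0.06020349 * 4419.8 * 9382.3 / (4419.8 + 9382.3)) = 13.45 m

13.45 m


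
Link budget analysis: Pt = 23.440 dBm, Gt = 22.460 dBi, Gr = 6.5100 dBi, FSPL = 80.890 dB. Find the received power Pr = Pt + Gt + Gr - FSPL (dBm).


Pr = 23.440 + 22.460 + 6.5100 - 80.890 = -28.48 dBm

-28.48 dBm


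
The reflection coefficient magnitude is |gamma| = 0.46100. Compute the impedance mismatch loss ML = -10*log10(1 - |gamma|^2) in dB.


ML = -10 * log10(1 - 0.46100^2) = -10 * log10(0.787479) = 1.038 dB

1.038 dB
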